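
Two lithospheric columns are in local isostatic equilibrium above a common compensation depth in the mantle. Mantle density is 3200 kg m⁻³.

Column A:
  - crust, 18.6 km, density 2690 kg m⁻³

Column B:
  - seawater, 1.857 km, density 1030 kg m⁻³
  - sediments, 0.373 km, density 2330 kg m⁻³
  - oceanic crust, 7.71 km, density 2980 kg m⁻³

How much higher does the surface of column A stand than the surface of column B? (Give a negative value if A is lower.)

For any compensation level in the mantle, the mantle terms cancel and isostasy reduces to e = (Σt_A − Σt_B) − (Σ(ρt)_A − Σ(ρt)_B) / ρ_m.
Σt_A = 18.6 km; Σt_B = 9.94 km; Σ(ρt)_A = 50034; Σ(ρt)_B = 25757.6 (in km·kg m⁻³).
e = (18.6 − 9.94) − (50034 − 25757.6) / 3200 = 1.07 km.

1.07 km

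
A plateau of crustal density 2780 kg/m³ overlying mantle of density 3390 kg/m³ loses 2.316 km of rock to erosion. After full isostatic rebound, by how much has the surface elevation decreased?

Rebound u = e ρ_c/ρ_m = 2.316 km × 2780/3390 = 1.899 km.
Net surface drop = e − u = 2.316 km − 1.899 km = e (ρ_m − ρ_c)/ρ_m = 0.417 km.

0.417 km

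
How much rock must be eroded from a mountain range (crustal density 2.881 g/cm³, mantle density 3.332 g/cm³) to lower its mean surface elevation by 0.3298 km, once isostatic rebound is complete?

Net drop Δ = e − u = e − e ρ_c/ρ_m = e (ρ_m − ρ_c)/ρ_m.
e = Δ ρ_m/(ρ_m − ρ_c) = 0.3298 km × 3.332/0.451 = 2.44 km.

2.44 km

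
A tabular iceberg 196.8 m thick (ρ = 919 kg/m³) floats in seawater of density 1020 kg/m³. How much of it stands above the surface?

Floating equilibrium: submerged depth d = t ρ_obj/ρ_fluid = 196.8 m × 919/1020 = 177.3 m.
Freeboard = t − d = 196.8 m − 177.3 m = 19.5 m.

19.5 m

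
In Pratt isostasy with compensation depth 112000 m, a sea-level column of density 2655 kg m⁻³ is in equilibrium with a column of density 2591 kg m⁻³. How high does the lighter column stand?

ρ_ref D = ρ (D + h) → h = D (ρ_ref − ρ)/ρ.
h = 112000 m × (2655 − 2591)/2591 = 2770 m.

2770 m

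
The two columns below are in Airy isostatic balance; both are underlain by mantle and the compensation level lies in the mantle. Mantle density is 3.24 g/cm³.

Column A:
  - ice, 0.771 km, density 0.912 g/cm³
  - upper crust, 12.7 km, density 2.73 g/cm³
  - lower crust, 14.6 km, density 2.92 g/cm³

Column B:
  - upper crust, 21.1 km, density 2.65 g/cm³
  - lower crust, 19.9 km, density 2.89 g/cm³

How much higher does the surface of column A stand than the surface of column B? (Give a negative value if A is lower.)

−2 km

For any compensation level in the mantle, the mantle terms cancel and isostasy reduces to e = (Σt_A − Σt_B) − (Σ(ρt)_A − Σ(ρt)_B) / ρ_m.
Σt_A = 28.071 km; Σt_B = 41 km; Σ(ρt)_A = 78.006152; Σ(ρt)_B = 113.426 (in km·g/cm³).
e = (28.071 − 41) − (78.006152 − 113.426) / 3.24 = −2 km.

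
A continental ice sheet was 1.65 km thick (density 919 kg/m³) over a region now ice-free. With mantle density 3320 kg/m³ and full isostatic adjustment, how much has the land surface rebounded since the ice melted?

Removing the load lets mantle flow back in; uplift u satisfies ρ_ice t = ρ_m u.
u = t ρ_ice/ρ_m = 1.65 km × 919/3320 = 0.457 km.

0.457 km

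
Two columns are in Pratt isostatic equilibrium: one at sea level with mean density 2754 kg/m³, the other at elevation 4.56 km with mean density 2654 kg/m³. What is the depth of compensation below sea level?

121 km

ρ_ref D = ρ (D + h) → D (ρ_ref − ρ) = ρ h.
D = ρ h/(ρ_ref − ρ) = 2654 × 4.56 km/(2754 − 2654) = 121 km.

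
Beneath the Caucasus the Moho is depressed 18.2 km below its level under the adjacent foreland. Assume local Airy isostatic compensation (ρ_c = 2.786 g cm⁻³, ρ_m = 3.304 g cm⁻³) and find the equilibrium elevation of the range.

3.38 km

For local isostatic compensation: ρ_c h = (ρ_m − ρ_c) r.
h = r (ρ_m − ρ_c) / ρ_c = 18.2 km × (3.304 − 2.786) / 2.786 = 3.38 km.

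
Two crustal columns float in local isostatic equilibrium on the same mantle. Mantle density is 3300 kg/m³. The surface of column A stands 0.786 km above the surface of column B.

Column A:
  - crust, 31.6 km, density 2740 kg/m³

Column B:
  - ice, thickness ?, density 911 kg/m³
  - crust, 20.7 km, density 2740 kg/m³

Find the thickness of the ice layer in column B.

1.47 km

Take the compensation level at the base of the deeper column (depth z_c below the surface of column A) and equate Σ ρ_i t_i down to z_c; mantle fills any gap and the z_c terms cancel.
Column A: 31.6×2740 + (z_c − 31.6)×3300
Column B: 0.786×0 + x×911 + 20.7×2740 + (z_c − 0.786 − 20.7 − x)×3300
The z_c×3300 term appears on both sides and cancels. Collect the known terms of each column as K = Σ(ρt)_known − 3300 × (depth of known layers): K_A = 86584 − 3300×31.6 = −17696; K_B = 56718 − 3300×(0.786 + 20.7) = −14185.8.
Balance: K_A = K_B − x×(3300 − 911), so x = (K_B − K_A)/(3300 − 911) = 3510.2/2389 = 1.47 km.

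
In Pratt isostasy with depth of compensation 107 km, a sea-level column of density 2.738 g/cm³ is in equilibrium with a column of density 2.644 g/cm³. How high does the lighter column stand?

ρ_ref D = ρ (D + h) → h = D (ρ_ref − ρ)/ρ.
h = 107 km × (2.738 − 2.644)/2.644 = 3.8 km.

3.8 km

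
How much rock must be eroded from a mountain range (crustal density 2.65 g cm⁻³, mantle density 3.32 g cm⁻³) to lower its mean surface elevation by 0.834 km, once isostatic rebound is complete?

Net drop Δ = e − u = e − e ρ_c/ρ_m = e (ρ_m − ρ_c)/ρ_m.
e = Δ ρ_m/(ρ_m − ρ_c) = 0.834 km × 3.32/0.67 = 4.13 km.

4.13 km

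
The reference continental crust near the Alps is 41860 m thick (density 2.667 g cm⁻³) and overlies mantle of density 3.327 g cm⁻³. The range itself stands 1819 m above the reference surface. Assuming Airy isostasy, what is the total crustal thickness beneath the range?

Root depth r = h ρ_c / (ρ_m − ρ_c) = 1819 m × 2.667 / 0.66 = 7350 m.
Total thickness = T + h + r = 41860 m + 1819 m + 7350 m = 51000 m.

51000 m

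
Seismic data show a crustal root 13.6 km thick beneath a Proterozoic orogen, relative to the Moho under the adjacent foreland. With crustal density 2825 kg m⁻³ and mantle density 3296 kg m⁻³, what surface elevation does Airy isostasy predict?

2.27 km

By Archimedes' principle applied to the lithosphere: ρ_c h = (ρ_m − ρ_c) r.
h = r (ρ_m − ρ_c) / ρ_c = 13.6 km × (3296 − 2825) / 2825 = 2.27 km.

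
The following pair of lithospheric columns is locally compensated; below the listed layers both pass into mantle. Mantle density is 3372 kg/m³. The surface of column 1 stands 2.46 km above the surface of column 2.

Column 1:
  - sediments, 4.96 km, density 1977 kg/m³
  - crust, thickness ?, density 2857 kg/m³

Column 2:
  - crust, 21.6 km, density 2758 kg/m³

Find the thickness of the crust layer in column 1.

28.4 km

Take the compensation level at the base of the deeper column (depth z_c below the surface of column 1) and equate Σ ρ_i t_i down to z_c; mantle fills any gap and the z_c terms cancel.
Column 1: 4.96×1977 + x×2857 + (z_c − 4.96 − x)×3372
Column 2: 2.46×0 + 21.6×2758 + (z_c − 2.46 − 21.6)×3372
The z_c×3372 term appears on both sides and cancels. Collect the known terms of each column as K = Σ(ρt)_known − 3372 × (depth of known layers): K_1 = 9805.92 − 3372×4.96 = −6919.2; K_2 = 59572.8 − 3372×(2.46 + 21.6) = −21557.52.
Balance: K_1 − x×(3372 − 2857) = K_2, so x = (K_1 − K_2)/(3372 − 2857) = 14638.3/515 = 28.4 km.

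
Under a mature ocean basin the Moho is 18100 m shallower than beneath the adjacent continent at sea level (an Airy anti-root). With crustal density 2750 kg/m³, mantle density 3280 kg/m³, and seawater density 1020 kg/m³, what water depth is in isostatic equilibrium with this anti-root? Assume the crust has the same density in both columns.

5550 m

Replacing a thickness d of crust by seawater at the top must be balanced by replacing crust with mantle at the base: d (ρ_c − ρ_w) = a (ρ_m − ρ_c).
d = a (ρ_m − ρ_c)/(ρ_c − ρ_w) = 18100 m × 530/1730 = 5550 m.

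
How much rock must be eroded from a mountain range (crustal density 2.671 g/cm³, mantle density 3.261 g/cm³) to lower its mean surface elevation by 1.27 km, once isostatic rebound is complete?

Net drop Δ = e − u = e − e ρ_c/ρ_m = e (ρ_m − ρ_c)/ρ_m.
e = Δ ρ_m/(ρ_m − ρ_c) = 1.27 km × 3.261/0.59 = 7.02 km.

7.02 km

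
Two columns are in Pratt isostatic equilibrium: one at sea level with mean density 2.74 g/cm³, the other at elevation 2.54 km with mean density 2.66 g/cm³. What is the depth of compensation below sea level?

84.5 km

ρ_ref D = ρ (D + h) → D (ρ_ref − ρ) = ρ h.
D = ρ h/(ρ_ref − ρ) = 2.66 × 2.54 km/(2.74 − 2.66) = 84.5 km.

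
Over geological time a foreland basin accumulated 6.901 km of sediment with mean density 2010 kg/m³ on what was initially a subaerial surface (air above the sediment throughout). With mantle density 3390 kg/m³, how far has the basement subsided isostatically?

Subaerial load: s = t ρ_sed / ρ_m = 6.901 km × 2010/3390 = 4.09 km.

4.09 km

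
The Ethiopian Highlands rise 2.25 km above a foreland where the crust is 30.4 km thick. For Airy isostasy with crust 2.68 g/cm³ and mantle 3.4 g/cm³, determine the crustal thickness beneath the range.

Root depth r = h ρ_c / (ρ_m − ρ_c) = 2.25 km × 2.68 / 0.72 = 8.375 km.
Total thickness = T + h + r = 30.4 km + 2.25 km + 8.375 km = 41 km.

41 km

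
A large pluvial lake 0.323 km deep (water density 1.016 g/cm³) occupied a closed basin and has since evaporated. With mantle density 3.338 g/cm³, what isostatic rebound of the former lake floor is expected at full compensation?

u = d ρ_w/ρ_m = 0.323 km × 1.016/3.338 = 0.0983 km.

0.0983 km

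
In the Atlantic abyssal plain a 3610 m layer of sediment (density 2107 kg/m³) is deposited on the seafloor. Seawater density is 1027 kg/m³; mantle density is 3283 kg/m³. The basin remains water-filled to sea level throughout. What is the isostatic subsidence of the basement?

Submarine loading: the sediment displaces seawater, and the subsidence is in turn flooded, so s (ρ_m − ρ_w) = t (ρ_sed − ρ_w).
s = 3610 m × (2107 − 1027) / (3283 − 1027) = 1730 m.

1730 m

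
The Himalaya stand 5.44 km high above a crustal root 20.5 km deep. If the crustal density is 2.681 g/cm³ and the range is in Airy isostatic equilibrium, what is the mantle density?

Airy balance: ρ_c h = (ρ_m − ρ_c) r → ρ_m = ρ_c (1 + h/r).
ρ_m = 2.681 × (1 + 5.44 km/20.5 km) = 3.39 g/cm³.

3.39 g/cm³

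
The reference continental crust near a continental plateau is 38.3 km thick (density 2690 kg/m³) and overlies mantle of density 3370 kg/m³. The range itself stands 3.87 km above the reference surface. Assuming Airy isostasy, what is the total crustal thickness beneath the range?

Root depth r = h ρ_c / (ρ_m − ρ_c) = 3.87 km × 2690 / 680 = 15.31 km.
Total thickness = T + h + r = 38.3 km + 3.87 km + 15.31 km = 57.5 km.

57.5 km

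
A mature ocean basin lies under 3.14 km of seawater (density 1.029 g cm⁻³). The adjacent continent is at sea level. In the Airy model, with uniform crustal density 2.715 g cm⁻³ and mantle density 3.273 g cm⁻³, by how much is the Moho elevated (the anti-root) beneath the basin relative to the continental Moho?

Balancing pressure at the compensation depth: replacing crust with seawater at the top is compensated by replacing crust with mantle at the base: d (ρ_c − ρ_w) = a (ρ_m − ρ_c).
a = d (ρ_c − ρ_w)/(ρ_m − ρ_c) = 3.14 km × 1.686/0.558 = 9.49 km.

9.49 km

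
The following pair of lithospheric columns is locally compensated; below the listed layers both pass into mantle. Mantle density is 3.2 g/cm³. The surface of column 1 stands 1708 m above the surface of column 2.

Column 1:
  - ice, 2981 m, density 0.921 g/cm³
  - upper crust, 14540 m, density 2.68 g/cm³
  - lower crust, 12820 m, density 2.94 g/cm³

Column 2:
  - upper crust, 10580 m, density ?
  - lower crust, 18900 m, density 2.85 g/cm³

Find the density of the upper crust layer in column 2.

Take the compensation level at the base of the deeper column (depth z_c below the surface of column 1) and equate Σ ρ_i t_i down to z_c; mantle fills any gap and the z_c terms cancel.
Column 1: 2981×0.921 + 14540×2.68 + 12820×2.94 + (z_c − 30341)×3.2
Column 2: 1708×0 + 10580×ρ + 18900×2.85 + (z_c − 1708 − 29480)×3.2
The z_c×3.2 term appears on both sides and cancels. Collect the known terms of each column as K = Σ(ρt)_known − 3.2 × (depth of known layers): K_1 = 79403.501 − 3.2×30341 = −17687.699; K_2 = 53865 − 3.2×(1708 + 29480) = −45936.6.
Balance: K_1 = K_2 + 10580×ρ, so ρ = (K_1 − K_2)/10580 = 28248.9/10580 = 2.67 g/cm³.

2.67 g/cm³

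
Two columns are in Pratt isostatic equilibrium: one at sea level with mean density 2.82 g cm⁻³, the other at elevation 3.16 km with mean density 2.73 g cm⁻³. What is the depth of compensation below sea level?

95.9 km

ρ_ref D = ρ (D + h) → D (ρ_ref − ρ) = ρ h.
D = ρ h/(ρ_ref − ρ) = 2.73 × 3.16 km/(2.82 − 2.73) = 95.9 km.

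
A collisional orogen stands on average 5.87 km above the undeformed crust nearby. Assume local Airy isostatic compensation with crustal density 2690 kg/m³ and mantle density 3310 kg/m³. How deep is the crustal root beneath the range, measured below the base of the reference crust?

25.5 km

In Airy isostatic equilibrium: the weight of the topography is balanced by the buoyancy of the root, ρ_c h = (ρ_m − ρ_c) r.
r = h · ρ_c / (ρ_m − ρ_c) = 5.87 km × 2690 / (3310 − 2690) = 25.5 km.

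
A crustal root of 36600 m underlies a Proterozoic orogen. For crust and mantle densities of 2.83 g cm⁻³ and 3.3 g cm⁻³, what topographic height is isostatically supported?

6080 m

By Archimedes' principle applied to the lithosphere: ρ_c h = (ρ_m − ρ_c) r.
h = r (ρ_m − ρ_c) / ρ_c = 36600 m × (3.3 − 2.83) / 2.83 = 6080 m.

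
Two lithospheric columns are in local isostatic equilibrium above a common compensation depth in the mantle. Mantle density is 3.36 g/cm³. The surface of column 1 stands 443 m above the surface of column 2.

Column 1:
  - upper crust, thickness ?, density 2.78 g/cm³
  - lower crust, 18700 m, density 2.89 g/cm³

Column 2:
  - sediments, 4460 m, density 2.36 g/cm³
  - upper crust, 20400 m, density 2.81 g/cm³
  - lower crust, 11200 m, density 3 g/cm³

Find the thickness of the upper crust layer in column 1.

Take the compensation level at the base of the deeper column (depth z_c below the surface of column 1) and equate Σ ρ_i t_i down to z_c; mantle fills any gap and the z_c terms cancel.
Column 1: x×2.78 + 18700×2.89 + (z_c − 18700 − x)×3.36
Column 2: 443×0 + 4460×2.36 + 20400×2.81 + 11200×3 + (z_c − 443 − 36060)×3.36
The z_c×3.36 term appears on both sides and cancels. Collect the known terms of each column as K = Σ(ρt)_known − 3.36 × (depth of known layers): K_1 = 54043 − 3.36×18700 = −8789; K_2 = 101449.6 − 3.36×(443 + 36060) = −21200.48.
Balance: K_1 − x×(3.36 − 2.78) = K_2, so x = (K_1 − K_2)/(3.36 − 2.78) = 12411.5/0.58 = 21400 m.

21400 m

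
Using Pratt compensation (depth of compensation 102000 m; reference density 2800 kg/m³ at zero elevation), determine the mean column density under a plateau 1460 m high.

Pratt balance: ρ_ref D = ρ (D + h).
ρ = ρ_ref D/(D + h) = 2800 × 102000 m/(102000 m + 1460 m) = 2760 kg/m³.

2760 kg/m³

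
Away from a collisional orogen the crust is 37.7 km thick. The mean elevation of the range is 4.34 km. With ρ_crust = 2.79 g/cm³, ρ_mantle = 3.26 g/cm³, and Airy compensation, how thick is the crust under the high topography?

67.8 km

Root depth r = h ρ_c / (ρ_m − ρ_c) = 4.34 km × 2.79 / 0.47 = 25.76 km.
Total thickness = T + h + r = 37.7 km + 4.34 km + 25.76 km = 67.8 km.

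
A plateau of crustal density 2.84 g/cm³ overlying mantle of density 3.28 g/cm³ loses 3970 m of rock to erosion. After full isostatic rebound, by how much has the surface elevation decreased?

Rebound u = e ρ_c/ρ_m = 3970 m × 2.84/3.28 = 3437 m.
Net surface drop = e − u = 3970 m − 3437 m = e (ρ_m − ρ_c)/ρ_m = 533 m.

533 m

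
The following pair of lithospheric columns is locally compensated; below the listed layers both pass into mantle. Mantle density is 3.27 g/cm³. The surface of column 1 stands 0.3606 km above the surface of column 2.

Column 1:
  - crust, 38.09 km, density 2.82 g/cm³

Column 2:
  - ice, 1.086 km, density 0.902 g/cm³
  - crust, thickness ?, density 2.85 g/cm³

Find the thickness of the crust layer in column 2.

31.9 km

Take the compensation level at the base of the deeper column (depth z_c below the surface of column 1) and equate Σ ρ_i t_i down to z_c; mantle fills any gap and the z_c terms cancel.
Column 1: 38.09×2.82 + (z_c − 38.09)×3.27
Column 2: 0.3606×0 + 1.086×0.902 + x×2.85 + (z_c − 0.3606 − 1.086 − x)×3.27
The z_c×3.27 term appears on both sides and cancels. Collect the known terms of each column as K = Σ(ρt)_known − 3.27 × (depth of known layers): K_1 = 107.4138 − 3.27×38.09 = −17.1405; K_2 = 0.979572 − 3.27×(0.3606 + 1.086) = −3.75081.
Balance: K_1 = K_2 − x×(3.27 − 2.85), so x = (K_2 − K_1)/(3.27 − 2.85) = 13.3897/0.42 = 31.9 km.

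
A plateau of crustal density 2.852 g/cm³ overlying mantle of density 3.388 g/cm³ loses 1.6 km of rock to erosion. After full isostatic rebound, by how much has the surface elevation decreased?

Rebound u = e ρ_c/ρ_m = 1.6 km × 2.852/3.388 = 1.347 km.
Net surface drop = e − u = 1.6 km − 1.347 km = e (ρ_m − ρ_c)/ρ_m = 0.253 km.

0.253 km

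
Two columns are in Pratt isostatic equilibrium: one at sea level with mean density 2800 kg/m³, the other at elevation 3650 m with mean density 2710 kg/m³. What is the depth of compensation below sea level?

ρ_ref D = ρ (D + h) → D (ρ_ref − ρ) = ρ h.
D = ρ h/(ρ_ref − ρ) = 2710 × 3650 m/(2800 − 2710) = 110000 m.

110000 m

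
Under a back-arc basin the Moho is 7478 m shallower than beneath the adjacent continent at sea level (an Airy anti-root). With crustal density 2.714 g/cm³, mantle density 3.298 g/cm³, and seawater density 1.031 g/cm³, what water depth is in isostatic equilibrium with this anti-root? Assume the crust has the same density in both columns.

2590 m

Replacing a thickness d of crust by seawater at the top must be balanced by replacing crust with mantle at the base: d (ρ_c − ρ_w) = a (ρ_m − ρ_c).
d = a (ρ_m − ρ_c)/(ρ_c − ρ_w) = 7478 m × 0.584/1.683 = 2590 m.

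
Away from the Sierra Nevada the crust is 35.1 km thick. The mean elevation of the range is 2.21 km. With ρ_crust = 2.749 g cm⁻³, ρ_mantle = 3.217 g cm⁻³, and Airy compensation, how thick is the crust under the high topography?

Root depth r = h ρ_c / (ρ_m − ρ_c) = 2.21 km × 2.749 / 0.468 = 12.98 km.
Total thickness = T + h + r = 35.1 km + 2.21 km + 12.98 km = 50.3 km.

50.3 km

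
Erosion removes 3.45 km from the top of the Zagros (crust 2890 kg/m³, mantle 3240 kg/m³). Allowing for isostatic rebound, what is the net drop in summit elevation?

Rebound u = e ρ_c/ρ_m = 3.45 km × 2890/3240 = 3.077 km.
Net surface drop = e − u = 3.45 km − 3.077 km = e (ρ_m − ρ_c)/ρ_m = 0.373 km.

0.373 km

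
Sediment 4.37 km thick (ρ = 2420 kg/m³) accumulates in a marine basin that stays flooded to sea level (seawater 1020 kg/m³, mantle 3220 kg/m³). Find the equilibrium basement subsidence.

Submarine loading: the sediment displaces seawater, and the subsidence is in turn flooded, so s (ρ_m − ρ_w) = t (ρ_sed − ρ_w).
s = 4.37 km × (2420 − 1020) / (3220 − 1020) = 2.78 km.

2.78 km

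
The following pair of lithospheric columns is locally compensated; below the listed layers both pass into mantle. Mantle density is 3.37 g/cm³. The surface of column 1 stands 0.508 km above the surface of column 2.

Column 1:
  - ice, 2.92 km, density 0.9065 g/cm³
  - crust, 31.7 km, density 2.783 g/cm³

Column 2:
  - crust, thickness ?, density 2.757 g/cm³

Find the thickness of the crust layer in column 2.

Take the compensation level at the base of the deeper column (depth z_c below the surface of column 1) and equate Σ ρ_i t_i down to z_c; mantle fills any gap and the z_c terms cancel.
Column 1: 2.92×0.9065 + 31.7×2.783 + (z_c − 34.62)×3.37
Column 2: 0.508×0 + x×2.757 + (z_c − 0.508 − 0 − x)×3.37
The z_c×3.37 term appears on both sides and cancels. Collect the known terms of each column as K = Σ(ρt)_known − 3.37 × (depth of known layers): K_1 = 90.86808 − 3.37×34.62 = −25.80132; K_2 = 0 − 3.37×(0.508 + 0) = −1.71196.
Balance: K_1 = K_2 − x×(3.37 − 2.757), so x = (K_2 − K_1)/(3.37 − 2.757) = 24.0894/0.613 = 39.3 km.

39.3 km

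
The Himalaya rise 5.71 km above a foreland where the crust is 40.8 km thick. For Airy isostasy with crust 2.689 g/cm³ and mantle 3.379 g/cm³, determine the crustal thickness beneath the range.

Root depth r = h ρ_c / (ρ_m − ρ_c) = 5.71 km × 2.689 / 0.69 = 22.25 km.
Total thickness = T + h + r = 40.8 km + 5.71 km + 22.25 km = 68.8 km.

68.8 km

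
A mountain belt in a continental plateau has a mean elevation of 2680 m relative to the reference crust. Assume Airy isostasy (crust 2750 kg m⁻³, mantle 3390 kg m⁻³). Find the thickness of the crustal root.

For local isostatic compensation: the weight of the topography is balanced by the buoyancy of the root, ρ_c h = (ρ_m − ρ_c) r.
r = h · ρ_c / (ρ_m − ρ_c) = 2680 m × 2750 / (3390 − 2750) = 11500 m.

11500 m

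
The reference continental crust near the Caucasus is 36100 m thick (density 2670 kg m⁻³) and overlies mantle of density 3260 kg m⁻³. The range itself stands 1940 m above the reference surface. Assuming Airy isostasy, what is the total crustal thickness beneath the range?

Root depth r = h ρ_c / (ρ_m − ρ_c) = 1940 m × 2670 / 590 = 8779 m.
Total thickness = T + h + r = 36100 m + 1940 m + 8779 m = 46800 m.

46800 m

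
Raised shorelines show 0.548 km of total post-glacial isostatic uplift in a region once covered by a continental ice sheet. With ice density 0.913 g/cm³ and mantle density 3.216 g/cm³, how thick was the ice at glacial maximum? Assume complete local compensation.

1.93 km

u = t ρ_ice/ρ_m → t = u ρ_m/ρ_ice = 0.548 km × 3.216/0.913 = 1.93 km.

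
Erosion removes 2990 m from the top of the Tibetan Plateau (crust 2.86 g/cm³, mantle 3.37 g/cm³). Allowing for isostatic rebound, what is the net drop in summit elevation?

Rebound u = e ρ_c/ρ_m = 2990 m × 2.86/3.37 = 2538 m.
Net surface drop = e − u = 2990 m − 2538 m = e (ρ_m − ρ_c)/ρ_m = 452 m.

452 m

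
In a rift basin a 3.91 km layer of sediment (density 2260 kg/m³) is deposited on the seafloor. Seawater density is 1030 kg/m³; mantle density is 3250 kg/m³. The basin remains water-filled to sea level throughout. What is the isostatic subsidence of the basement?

Submarine loading: the sediment displaces seawater, and the subsidence is in turn flooded, so s (ρ_m − ρ_w) = t (ρ_sed − ρ_w).
s = 3.91 km × (2260 − 1030) / (3250 − 1030) = 2.17 km.

2.17 km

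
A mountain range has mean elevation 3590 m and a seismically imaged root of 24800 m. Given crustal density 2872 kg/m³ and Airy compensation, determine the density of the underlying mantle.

3290 kg/m³

Airy balance: ρ_c h = (ρ_m − ρ_c) r → ρ_m = ρ_c (1 + h/r).
ρ_m = 2872 × (1 + 3590 m/24800 m) = 3290 kg/m³.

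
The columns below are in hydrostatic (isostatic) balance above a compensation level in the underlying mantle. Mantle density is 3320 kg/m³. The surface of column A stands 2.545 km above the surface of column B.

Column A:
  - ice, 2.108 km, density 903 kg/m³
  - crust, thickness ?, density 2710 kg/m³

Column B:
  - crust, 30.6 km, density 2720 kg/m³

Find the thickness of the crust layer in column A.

35.6 km

Take the compensation level at the base of the deeper column (depth z_c below the surface of column A) and equate Σ ρ_i t_i down to z_c; mantle fills any gap and the z_c terms cancel.
Column A: 2.108×903 + x×2710 + (z_c − 2.108 − x)×3320
Column B: 2.545×0 + 30.6×2720 + (z_c − 2.545 − 30.6)×3320
The z_c×3320 term appears on both sides and cancels. Collect the known terms of each column as K = Σ(ρt)_known − 3320 × (depth of known layers): K_A = 1903.524 − 3320×2.108 = −5095.036; K_B = 83232 − 3320×(2.545 + 30.6) = −26809.4.
Balance: K_A − x×(3320 − 2710) = K_B, so x = (K_A − K_B)/(3320 − 2710) = 21714.4/610 = 35.6 km.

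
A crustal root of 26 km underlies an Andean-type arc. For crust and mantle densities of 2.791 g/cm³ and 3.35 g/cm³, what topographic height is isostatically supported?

5.21 km

In Airy isostatic equilibrium: ρ_c h = (ρ_m − ρ_c) r.
h = r (ρ_m − ρ_c) / ρ_c = 26 km × (3.35 − 2.791) / 2.791 = 5.21 km.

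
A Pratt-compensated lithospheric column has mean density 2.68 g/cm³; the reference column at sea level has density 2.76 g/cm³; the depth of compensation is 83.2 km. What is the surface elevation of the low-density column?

ρ_ref D = ρ (D + h) → h = D (ρ_ref − ρ)/ρ.
h = 83.2 km × (2.76 − 2.68)/2.68 = 2.48 km.

2.48 km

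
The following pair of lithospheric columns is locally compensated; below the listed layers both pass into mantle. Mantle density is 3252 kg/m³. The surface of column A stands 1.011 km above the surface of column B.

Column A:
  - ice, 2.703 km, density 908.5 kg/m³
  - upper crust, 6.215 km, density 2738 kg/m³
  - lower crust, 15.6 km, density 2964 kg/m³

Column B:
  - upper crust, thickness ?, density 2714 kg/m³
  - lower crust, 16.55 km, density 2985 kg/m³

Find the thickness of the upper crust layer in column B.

11.7 km

Take the compensation level at the base of the deeper column (depth z_c below the surface of column A) and equate Σ ρ_i t_i down to z_c; mantle fills any gap and the z_c terms cancel.
Column A: 2.703×908.5 + 6.215×2738 + 15.6×2964 + (z_c − 24.518)×3252
Column B: 1.011×0 + x×2714 + 16.55×2985 + (z_c − 1.011 − 16.55 − x)×3252
The z_c×3252 term appears on both sides and cancels. Collect the known terms of each column as K = Σ(ρt)_known − 3252 × (depth of known layers): K_A = 65710.7455 − 3252×24.518 = −14021.7905; K_B = 49401.75 − 3252×(1.011 + 16.55) = −7706.622.
Balance: K_A = K_B − x×(3252 − 2714), so x = (K_B − K_A)/(3252 − 2714) = 6315.17/538 = 11.7 km.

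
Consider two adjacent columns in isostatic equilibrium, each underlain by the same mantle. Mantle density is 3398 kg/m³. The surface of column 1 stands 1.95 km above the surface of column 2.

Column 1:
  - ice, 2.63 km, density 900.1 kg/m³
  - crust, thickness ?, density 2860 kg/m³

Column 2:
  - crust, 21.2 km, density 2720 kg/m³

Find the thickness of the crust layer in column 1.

Take the compensation level at the base of the deeper column (depth z_c below the surface of column 1) and equate Σ ρ_i t_i down to z_c; mantle fills any gap and the z_c terms cancel.
Column 1: 2.63×900.1 + x×2860 + (z_c − 2.63 − x)×3398
Column 2: 1.95×0 + 21.2×2720 + (z_c − 1.95 − 21.2)×3398
The z_c×3398 term appears on both sides and cancels. Collect the known terms of each column as K = Σ(ρt)_known − 3398 × (depth of known layers): K_1 = 2367.263 − 3398×2.63 = −6569.477; K_2 = 57664 − 3398×(1.95 + 21.2) = −20999.7.
Balance: K_1 − x×(3398 − 2860) = K_2, so x = (K_1 − K_2)/(3398 − 2860) = 14430.2/538 = 26.8 km.

26.8 km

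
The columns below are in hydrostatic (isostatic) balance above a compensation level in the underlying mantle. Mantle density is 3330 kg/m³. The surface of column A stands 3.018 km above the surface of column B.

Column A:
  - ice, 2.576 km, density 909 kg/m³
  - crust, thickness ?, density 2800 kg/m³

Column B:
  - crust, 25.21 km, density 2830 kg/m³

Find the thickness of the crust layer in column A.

Take the compensation level at the base of the deeper column (depth z_c below the surface of column A) and equate Σ ρ_i t_i down to z_c; mantle fills any gap and the z_c terms cancel.
Column A: 2.576×909 + x×2800 + (z_c − 2.576 − x)×3330
Column B: 3.018×0 + 25.21×2830 + (z_c − 3.018 − 25.21)×3330
The z_c×3330 term appears on both sides and cancels. Collect the known terms of each column as K = Σ(ρt)_known − 3330 × (depth of known layers): K_A = 2341.584 − 3330×2.576 = −6236.496; K_B = 71344.3 − 3330×(3.018 + 25.21) = −22654.94.
Balance: K_A − x×(3330 − 2800) = K_B, so x = (K_A − K_B)/(3330 − 2800) = 16418.4/530 = 31 km.

31 km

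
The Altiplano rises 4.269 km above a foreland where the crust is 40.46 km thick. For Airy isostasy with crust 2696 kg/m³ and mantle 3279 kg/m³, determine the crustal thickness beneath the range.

64.5 km

Root depth r = h ρ_c / (ρ_m − ρ_c) = 4.269 km × 2696 / 583 = 19.74 km.
Total thickness = T + h + r = 40.46 km + 4.269 km + 19.74 km = 64.5 km.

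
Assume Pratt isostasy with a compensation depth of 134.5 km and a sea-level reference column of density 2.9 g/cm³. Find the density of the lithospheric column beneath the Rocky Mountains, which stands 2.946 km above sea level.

2.84 g/cm³

Pratt balance: ρ_ref D = ρ (D + h).
ρ = ρ_ref D/(D + h) = 2.9 × 134.5 km/(134.5 km + 2.946 km) = 2.84 g/cm³.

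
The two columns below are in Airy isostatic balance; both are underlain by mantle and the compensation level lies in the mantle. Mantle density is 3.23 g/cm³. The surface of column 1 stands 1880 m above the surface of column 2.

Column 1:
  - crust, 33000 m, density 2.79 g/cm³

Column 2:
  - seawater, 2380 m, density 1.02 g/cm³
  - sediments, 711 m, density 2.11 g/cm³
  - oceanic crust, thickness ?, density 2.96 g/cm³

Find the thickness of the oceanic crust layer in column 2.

Take the compensation level at the base of the deeper column (depth z_c below the surface of column 1) and equate Σ ρ_i t_i down to z_c; mantle fills any gap and the z_c terms cancel.
Column 1: 33000×2.79 + (z_c − 33000)×3.23
Column 2: 1880×0 + 2380×1.02 + 711×2.11 + x×2.96 + (z_c − 1880 − 3091 − x)×3.23
The z_c×3.23 term appears on both sides and cancels. Collect the known terms of each column as K = Σ(ρt)_known − 3.23 × (depth of known layers): K_1 = 92070 − 3.23×33000 = −14520; K_2 = 3927.81 − 3.23×(1880 + 3091) = −12128.52.
Balance: K_1 = K_2 − x×(3.23 − 2.96), so x = (K_2 − K_1)/(3.23 − 2.96) = 2391.48/0.27 = 8860 m.

8860 m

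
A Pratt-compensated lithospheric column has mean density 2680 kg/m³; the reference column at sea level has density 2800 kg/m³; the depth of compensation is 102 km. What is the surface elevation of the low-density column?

ρ_ref D = ρ (D + h) → h = D (ρ_ref − ρ)/ρ.
h = 102 km × (2800 − 2680)/2680 = 4.57 km.

4.57 km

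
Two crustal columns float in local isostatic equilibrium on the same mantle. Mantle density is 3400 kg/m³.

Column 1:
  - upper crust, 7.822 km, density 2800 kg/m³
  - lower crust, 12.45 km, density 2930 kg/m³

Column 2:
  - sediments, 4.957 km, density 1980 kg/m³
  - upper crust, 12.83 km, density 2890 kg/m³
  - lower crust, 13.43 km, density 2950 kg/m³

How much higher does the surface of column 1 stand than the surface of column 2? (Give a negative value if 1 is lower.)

−2.67 km

For any compensation level in the mantle, the mantle terms cancel and isostasy reduces to e = (Σt_1 − Σt_2) − (Σ(ρt)_1 − Σ(ρt)_2) / ρ_m.
Σt_1 = 20.272 km; Σt_2 = 31.217 km; Σ(ρt)_1 = 58380.1; Σ(ρt)_2 = 86512.06 (in km·kg/m³).
e = (20.272 − 31.217) − (58380.1 − 86512.06) / 3400 = −2.67 km.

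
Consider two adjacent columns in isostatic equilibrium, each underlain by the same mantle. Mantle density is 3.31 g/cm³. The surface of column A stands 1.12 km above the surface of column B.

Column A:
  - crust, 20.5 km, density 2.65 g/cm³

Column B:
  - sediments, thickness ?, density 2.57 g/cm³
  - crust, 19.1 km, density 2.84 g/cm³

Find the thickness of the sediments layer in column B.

1.14 km

Take the compensation level at the base of the deeper column (depth z_c below the surface of column A) and equate Σ ρ_i t_i down to z_c; mantle fills any gap and the z_c terms cancel.
Column A: 20.5×2.65 + (z_c − 20.5)×3.31
Column B: 1.12×0 + x×2.57 + 19.1×2.84 + (z_c − 1.12 − 19.1 − x)×3.31
The z_c×3.31 term appears on both sides and cancels. Collect the known terms of each column as K = Σ(ρt)_known − 3.31 × (depth of known layers): K_A = 54.325 − 3.31×20.5 = −13.53; K_B = 54.244 − 3.31×(1.12 + 19.1) = −12.6842.
Balance: K_A = K_B − x×(3.31 − 2.57), so x = (K_B − K_A)/(3.31 − 2.57) = 0.8458/0.74 = 1.14 km.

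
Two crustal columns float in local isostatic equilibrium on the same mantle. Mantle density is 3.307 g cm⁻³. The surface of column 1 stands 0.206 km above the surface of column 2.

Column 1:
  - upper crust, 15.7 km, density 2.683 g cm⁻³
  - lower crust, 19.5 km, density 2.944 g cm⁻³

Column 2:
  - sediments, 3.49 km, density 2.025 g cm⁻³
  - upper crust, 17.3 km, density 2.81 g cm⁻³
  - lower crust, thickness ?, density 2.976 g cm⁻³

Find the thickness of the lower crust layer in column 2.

9.43 km

Take the compensation level at the base of the deeper column (depth z_c below the surface of column 1) and equate Σ ρ_i t_i down to z_c; mantle fills any gap and the z_c terms cancel.
Column 1: 15.7×2.683 + 19.5×2.944 + (z_c − 35.2)×3.307
Column 2: 0.206×0 + 3.49×2.025 + 17.3×2.81 + x×2.976 + (z_c − 0.206 − 20.79 − x)×3.307
The z_c×3.307 term appears on both sides and cancels. Collect the known terms of each column as K = Σ(ρt)_known − 3.307 × (depth of known layers): K_1 = 99.5311 − 3.307×35.2 = −16.8753; K_2 = 55.68025 − 3.307×(0.206 + 20.79) = −13.753522.
Balance: K_1 = K_2 − x×(3.307 − 2.976), so x = (K_2 − K_1)/(3.307 − 2.976) = 3.12178/0.331 = 9.43 km.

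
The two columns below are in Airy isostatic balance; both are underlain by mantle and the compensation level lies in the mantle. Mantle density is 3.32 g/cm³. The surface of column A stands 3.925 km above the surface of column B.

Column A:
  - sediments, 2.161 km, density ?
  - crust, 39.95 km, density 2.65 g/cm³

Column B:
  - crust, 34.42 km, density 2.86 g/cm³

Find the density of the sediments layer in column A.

Take the compensation level at the base of the deeper column (depth z_c below the surface of column A) and equate Σ ρ_i t_i down to z_c; mantle fills any gap and the z_c terms cancel.
Column A: 2.161×ρ + 39.95×2.65 + (z_c − 42.111)×3.32
Column B: 3.925×0 + 34.42×2.86 + (z_c − 3.925 − 34.42)×3.32
The z_c×3.32 term appears on both sides and cancels. Collect the known terms of each column as K = Σ(ρt)_known − 3.32 × (depth of known layers): K_A = 105.8675 − 3.32×42.111 = −33.94102; K_B = 98.4412 − 3.32×(3.925 + 34.42) = −28.8642.
Balance: K_A + 2.161×ρ = K_B, so ρ = (K_B − K_A)/2.161 = 5.07682/2.161 = 2.35 g/cm³.

2.35 g/cm³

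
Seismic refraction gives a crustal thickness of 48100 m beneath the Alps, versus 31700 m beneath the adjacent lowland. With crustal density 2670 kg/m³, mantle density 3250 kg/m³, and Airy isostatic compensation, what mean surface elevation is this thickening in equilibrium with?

Excess crust Δ = 48100 m − 31700 m = 16400 m, split between elevation h and root r with h + r = Δ.
Airy balance ρ_c h = (ρ_m − ρ_c) r gives r = h ρ_c/(ρ_m − ρ_c), so h (1 + ρ_c/(ρ_m − ρ_c)) = Δ, i.e. h = Δ (ρ_m − ρ_c)/ρ_m.
h = 16400 m × 580/3250 = 2930 m.

2930 m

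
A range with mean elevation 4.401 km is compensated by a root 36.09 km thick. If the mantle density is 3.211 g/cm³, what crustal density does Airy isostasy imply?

ρ_c h = (ρ_m − ρ_c) r → ρ_c (h + r) = ρ_m r → ρ_c = ρ_m r / (h + r).
ρ_c = 3.211 × 36.09 km / (4.401 km + 36.09 km) = 2.86 g/cm³.

2.86 g/cm³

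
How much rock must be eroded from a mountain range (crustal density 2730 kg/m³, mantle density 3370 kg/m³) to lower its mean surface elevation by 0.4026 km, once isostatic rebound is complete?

2.12 km

Net drop Δ = e − u = e − e ρ_c/ρ_m = e (ρ_m − ρ_c)/ρ_m.
e = Δ ρ_m/(ρ_m − ρ_c) = 0.4026 km × 3370/640 = 2.12 km.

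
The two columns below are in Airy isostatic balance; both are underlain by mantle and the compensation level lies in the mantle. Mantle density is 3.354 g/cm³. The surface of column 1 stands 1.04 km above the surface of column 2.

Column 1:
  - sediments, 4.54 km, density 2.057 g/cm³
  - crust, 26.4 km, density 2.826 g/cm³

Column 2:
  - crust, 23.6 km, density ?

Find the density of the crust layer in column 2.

2.66 g/cm³

Take the compensation level at the base of the deeper column (depth z_c below the surface of column 1) and equate Σ ρ_i t_i down to z_c; mantle fills any gap and the z_c terms cancel.
Column 1: 4.54×2.057 + 26.4×2.826 + (z_c − 30.94)×3.354
Column 2: 1.04×0 + 23.6×ρ + (z_c − 1.04 − 23.6)×3.354
The z_c×3.354 term appears on both sides and cancels. Collect the known terms of each column as K = Σ(ρt)_known − 3.354 × (depth of known layers): K_1 = 83.94518 − 3.354×30.94 = −19.82758; K_2 = 0 − 3.354×(1.04 + 23.6) = −82.64256.
Balance: K_1 = K_2 + 23.6×ρ, so ρ = (K_1 − K_2)/23.6 = 62.815/23.6 = 2.66 g/cm³.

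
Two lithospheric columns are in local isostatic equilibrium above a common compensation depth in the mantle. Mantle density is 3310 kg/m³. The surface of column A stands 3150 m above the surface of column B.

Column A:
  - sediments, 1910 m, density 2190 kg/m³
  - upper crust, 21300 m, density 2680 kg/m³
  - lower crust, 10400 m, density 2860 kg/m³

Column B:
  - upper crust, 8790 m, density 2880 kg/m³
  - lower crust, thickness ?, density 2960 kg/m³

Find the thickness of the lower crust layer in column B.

Take the compensation level at the base of the deeper column (depth z_c below the surface of column A) and equate Σ ρ_i t_i down to z_c; mantle fills any gap and the z_c terms cancel.
Column A: 1910×2190 + 21300×2680 + 10400×2860 + (z_c − 33610)×3310
Column B: 3150×0 + 8790×2880 + x×2960 + (z_c − 3150 − 8790 − x)×3310
The z_c×3310 term appears on both sides and cancels. Collect the known terms of each column as K = Σ(ρt)_known − 3310 × (depth of known layers): K_A = 91010900 − 3310×33610 = −20238200; K_B = 25315200 − 3310×(3150 + 8790) = −14206200.
Balance: K_A = K_B − x×(3310 − 2960), so x = (K_B − K_A)/(3310 − 2960) = 6032000/350 = 17200 m.

17200 m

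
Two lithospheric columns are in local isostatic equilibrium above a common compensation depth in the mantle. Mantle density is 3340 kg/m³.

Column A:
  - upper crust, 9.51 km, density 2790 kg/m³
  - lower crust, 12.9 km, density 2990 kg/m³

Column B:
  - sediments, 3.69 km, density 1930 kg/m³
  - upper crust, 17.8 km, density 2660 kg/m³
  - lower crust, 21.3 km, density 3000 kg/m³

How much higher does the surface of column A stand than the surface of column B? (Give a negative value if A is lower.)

−4.43 km

For any compensation level in the mantle, the mantle terms cancel and isostasy reduces to e = (Σt_A − Σt_B) − (Σ(ρt)_A − Σ(ρt)_B) / ρ_m.
Σt_A = 22.41 km; Σt_B = 42.79 km; Σ(ρt)_A = 65103.9; Σ(ρt)_B = 118369.7 (in km·kg/m³).
e = (22.41 − 42.79) − (65103.9 − 118369.7) / 3340 = −4.43 km.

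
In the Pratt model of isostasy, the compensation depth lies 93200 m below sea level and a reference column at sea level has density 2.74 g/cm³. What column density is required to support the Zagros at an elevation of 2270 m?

2.67 g/cm³

Pratt balance: ρ_ref D = ρ (D + h).
ρ = ρ_ref D/(D + h) = 2.74 × 93200 m/(93200 m + 2270 m) = 2.67 g/cm³.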